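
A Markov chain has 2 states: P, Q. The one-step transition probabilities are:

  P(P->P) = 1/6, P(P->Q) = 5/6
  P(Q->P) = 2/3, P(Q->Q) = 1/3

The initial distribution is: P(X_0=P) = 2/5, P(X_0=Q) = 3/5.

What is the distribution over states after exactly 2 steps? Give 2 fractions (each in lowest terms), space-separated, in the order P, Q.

Answer: 13/30 17/30

Derivation:
Propagating the distribution step by step (d_{t+1} = d_t * P):
d_0 = (P=2/5, Q=3/5)
  d_1[P] = 2/5*1/6 + 3/5*2/3 = 7/15
  d_1[Q] = 2/5*5/6 + 3/5*1/3 = 8/15
d_1 = (P=7/15, Q=8/15)
  d_2[P] = 7/15*1/6 + 8/15*2/3 = 13/30
  d_2[Q] = 7/15*5/6 + 8/15*1/3 = 17/30
d_2 = (P=13/30, Q=17/30)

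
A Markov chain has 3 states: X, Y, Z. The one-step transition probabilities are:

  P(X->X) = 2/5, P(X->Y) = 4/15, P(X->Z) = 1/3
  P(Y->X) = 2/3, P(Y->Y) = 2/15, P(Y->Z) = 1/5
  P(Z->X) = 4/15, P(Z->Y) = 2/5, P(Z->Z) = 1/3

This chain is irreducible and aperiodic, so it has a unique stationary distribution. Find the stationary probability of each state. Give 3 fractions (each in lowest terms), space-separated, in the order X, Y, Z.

Answer: 16/37 10/37 11/37

Derivation:
The stationary distribution satisfies pi = pi * P, i.e.:
  pi_X = 2/5*pi_X + 2/3*pi_Y + 4/15*pi_Z
  pi_Y = 4/15*pi_X + 2/15*pi_Y + 2/5*pi_Z
  pi_Z = 1/3*pi_X + 1/5*pi_Y + 1/3*pi_Z
with normalization: pi_X + pi_Y + pi_Z = 1.

Using the first 2 balance equations plus normalization, the linear system A*pi = b is:
  [-3/5, 2/3, 4/15] . pi = 0
  [4/15, -13/15, 2/5] . pi = 0
  [1, 1, 1] . pi = 1

Solving yields:
  pi_X = 16/37
  pi_Y = 10/37
  pi_Z = 11/37

Verification (pi * P):
  16/37*2/5 + 10/37*2/3 + 11/37*4/15 = 16/37 = pi_X  (ok)
  16/37*4/15 + 10/37*2/15 + 11/37*2/5 = 10/37 = pi_Y  (ok)
  16/37*1/3 + 10/37*1/5 + 11/37*1/3 = 11/37 = pi_Z  (ok)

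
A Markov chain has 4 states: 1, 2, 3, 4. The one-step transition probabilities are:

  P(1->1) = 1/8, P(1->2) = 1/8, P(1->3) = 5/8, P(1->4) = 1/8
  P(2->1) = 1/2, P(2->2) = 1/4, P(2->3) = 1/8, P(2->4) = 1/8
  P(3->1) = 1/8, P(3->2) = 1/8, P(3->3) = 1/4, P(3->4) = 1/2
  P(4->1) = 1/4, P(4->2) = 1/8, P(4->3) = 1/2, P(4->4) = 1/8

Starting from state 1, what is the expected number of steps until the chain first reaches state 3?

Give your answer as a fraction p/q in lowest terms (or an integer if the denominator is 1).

Answer: 448/241

Derivation:
Let h_i = expected steps to first reach 3 from state i.
Boundary: h_3 = 0.
First-step equations for the other states:
  h_1 = 1 + 1/8*h_1 + 1/8*h_2 + 5/8*h_3 + 1/8*h_4
  h_2 = 1 + 1/2*h_1 + 1/4*h_2 + 1/8*h_3 + 1/8*h_4
  h_4 = 1 + 1/4*h_1 + 1/8*h_2 + 1/2*h_3 + 1/8*h_4

Substituting h_3 = 0 and rearranging gives the linear system (I - Q) h = 1:
  [7/8, -1/8, -1/8] . (h_1, h_2, h_4) = 1
  [-1/2, 3/4, -1/8] . (h_1, h_2, h_4) = 1
  [-1/4, -1/8, 7/8] . (h_1, h_2, h_4) = 1

Solving yields:
  h_1 = 448/241
  h_2 = 704/241
  h_4 = 504/241

Starting state is 1, so the expected hitting time is h_1 = 448/241.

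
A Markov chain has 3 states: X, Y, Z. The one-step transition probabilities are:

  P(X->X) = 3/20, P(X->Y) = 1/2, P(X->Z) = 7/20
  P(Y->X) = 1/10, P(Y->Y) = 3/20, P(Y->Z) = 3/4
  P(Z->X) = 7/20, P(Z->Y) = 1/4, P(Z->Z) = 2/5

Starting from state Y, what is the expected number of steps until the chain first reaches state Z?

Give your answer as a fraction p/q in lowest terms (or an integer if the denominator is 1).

Answer: 380/269

Derivation:
Let h_i = expected steps to first reach Z from state i.
Boundary: h_Z = 0.
First-step equations for the other states:
  h_X = 1 + 3/20*h_X + 1/2*h_Y + 7/20*h_Z
  h_Y = 1 + 1/10*h_X + 3/20*h_Y + 3/4*h_Z

Substituting h_Z = 0 and rearranging gives the linear system (I - Q) h = 1:
  [17/20, -1/2] . (h_X, h_Y) = 1
  [-1/10, 17/20] . (h_X, h_Y) = 1

Solving yields:
  h_X = 540/269
  h_Y = 380/269

Starting state is Y, so the expected hitting time is h_Y = 380/269.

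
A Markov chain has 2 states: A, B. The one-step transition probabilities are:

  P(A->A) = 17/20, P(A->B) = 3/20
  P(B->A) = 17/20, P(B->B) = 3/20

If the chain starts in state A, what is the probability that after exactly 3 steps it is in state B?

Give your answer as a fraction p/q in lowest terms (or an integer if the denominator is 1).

Answer: 3/20

Derivation:
Computing P^3 by repeated multiplication:
P^1 =
  A: [17/20, 3/20]
  B: [17/20, 3/20]
P^2 =
  A: [17/20, 3/20]
  B: [17/20, 3/20]
P^3 =
  A: [17/20, 3/20]
  B: [17/20, 3/20]

(P^3)[A -> B] = 3/20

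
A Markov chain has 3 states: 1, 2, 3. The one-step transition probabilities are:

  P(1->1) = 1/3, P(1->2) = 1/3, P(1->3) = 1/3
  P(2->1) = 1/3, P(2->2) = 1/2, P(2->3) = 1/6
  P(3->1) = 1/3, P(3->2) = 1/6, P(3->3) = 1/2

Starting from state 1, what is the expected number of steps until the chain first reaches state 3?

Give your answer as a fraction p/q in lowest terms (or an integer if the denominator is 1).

Answer: 15/4

Derivation:
Let h_i = expected steps to first reach 3 from state i.
Boundary: h_3 = 0.
First-step equations for the other states:
  h_1 = 1 + 1/3*h_1 + 1/3*h_2 + 1/3*h_3
  h_2 = 1 + 1/3*h_1 + 1/2*h_2 + 1/6*h_3

Substituting h_3 = 0 and rearranging gives the linear system (I - Q) h = 1:
  [2/3, -1/3] . (h_1, h_2) = 1
  [-1/3, 1/2] . (h_1, h_2) = 1

Solving yields:
  h_1 = 15/4
  h_2 = 9/2

Starting state is 1, so the expected hitting time is h_1 = 15/4.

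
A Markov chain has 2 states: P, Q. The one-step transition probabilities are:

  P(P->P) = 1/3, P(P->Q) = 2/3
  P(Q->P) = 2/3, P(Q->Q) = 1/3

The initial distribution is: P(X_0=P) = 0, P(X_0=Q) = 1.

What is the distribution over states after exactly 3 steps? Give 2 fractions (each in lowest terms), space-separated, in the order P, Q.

Answer: 14/27 13/27

Derivation:
Propagating the distribution step by step (d_{t+1} = d_t * P):
d_0 = (P=0, Q=1)
  d_1[P] = 0*1/3 + 1*2/3 = 2/3
  d_1[Q] = 0*2/3 + 1*1/3 = 1/3
d_1 = (P=2/3, Q=1/3)
  d_2[P] = 2/3*1/3 + 1/3*2/3 = 4/9
  d_2[Q] = 2/3*2/3 + 1/3*1/3 = 5/9
d_2 = (P=4/9, Q=5/9)
  d_3[P] = 4/9*1/3 + 5/9*2/3 = 14/27
  d_3[Q] = 4/9*2/3 + 5/9*1/3 = 13/27
d_3 = (P=14/27, Q=13/27)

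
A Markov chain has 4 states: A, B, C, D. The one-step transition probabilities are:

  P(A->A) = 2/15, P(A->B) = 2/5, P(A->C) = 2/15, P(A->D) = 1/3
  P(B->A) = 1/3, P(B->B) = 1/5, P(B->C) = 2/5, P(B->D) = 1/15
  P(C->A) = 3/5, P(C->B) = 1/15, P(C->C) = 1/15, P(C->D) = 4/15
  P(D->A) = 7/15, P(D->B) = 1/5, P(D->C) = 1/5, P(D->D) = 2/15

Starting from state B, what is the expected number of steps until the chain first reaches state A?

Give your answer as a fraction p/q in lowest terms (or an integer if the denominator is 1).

Let h_i = expected steps to first reach A from state i.
Boundary: h_A = 0.
First-step equations for the other states:
  h_B = 1 + 1/3*h_A + 1/5*h_B + 2/5*h_C + 1/15*h_D
  h_C = 1 + 3/5*h_A + 1/15*h_B + 1/15*h_C + 4/15*h_D
  h_D = 1 + 7/15*h_A + 1/5*h_B + 1/5*h_C + 2/15*h_D

Substituting h_A = 0 and rearranging gives the linear system (I - Q) h = 1:
  [4/5, -2/5, -1/15] . (h_B, h_C, h_D) = 1
  [-1/15, 14/15, -4/15] . (h_B, h_C, h_D) = 1
  [-1/5, -1/5, 13/15] . (h_B, h_C, h_D) = 1

Solving yields:
  h_B = 289/123
  h_C = 227/123
  h_D = 87/41

Starting state is B, so the expected hitting time is h_B = 289/123.

Answer: 289/123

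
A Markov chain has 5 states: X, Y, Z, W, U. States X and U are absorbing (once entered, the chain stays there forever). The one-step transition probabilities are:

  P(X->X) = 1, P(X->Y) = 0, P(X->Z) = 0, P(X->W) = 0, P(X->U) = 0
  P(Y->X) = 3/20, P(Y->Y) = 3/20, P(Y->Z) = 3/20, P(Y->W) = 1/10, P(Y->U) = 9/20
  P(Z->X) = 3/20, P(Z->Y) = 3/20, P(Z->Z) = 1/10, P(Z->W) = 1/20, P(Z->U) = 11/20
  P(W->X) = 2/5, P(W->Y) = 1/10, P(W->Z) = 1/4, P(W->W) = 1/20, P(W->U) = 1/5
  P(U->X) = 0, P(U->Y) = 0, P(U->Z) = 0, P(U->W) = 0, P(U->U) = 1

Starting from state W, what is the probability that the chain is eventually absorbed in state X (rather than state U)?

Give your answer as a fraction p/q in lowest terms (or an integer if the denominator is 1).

Answer: 1401/2725

Derivation:
Let a_i = P(absorbed in X | start in state i).
Boundary conditions: a_X = 1, a_U = 0.
For each transient state i, a_i = sum_j P(i->j) * a_j:
  a_Y = 3/20*a_X + 3/20*a_Y + 3/20*a_Z + 1/10*a_W + 9/20*a_U
  a_Z = 3/20*a_X + 3/20*a_Y + 1/10*a_Z + 1/20*a_W + 11/20*a_U
  a_W = 2/5*a_X + 1/10*a_Y + 1/4*a_Z + 1/20*a_W + 1/5*a_U

Substituting a_X = 1 and a_U = 0, rearrange to (I - Q) a = r where r[i] = P(i -> X):
  [17/20, -3/20, -1/10] . (a_Y, a_Z, a_W) = 3/20
  [-3/20, 9/10, -1/20] . (a_Y, a_Z, a_W) = 3/20
  [-1/10, -1/4, 19/20] . (a_Y, a_Z, a_W) = 2/5

Solving yields:
  a_Y = 762/2725
  a_Z = 659/2725
  a_W = 1401/2725

Starting state is W, so the absorption probability is a_W = 1401/2725.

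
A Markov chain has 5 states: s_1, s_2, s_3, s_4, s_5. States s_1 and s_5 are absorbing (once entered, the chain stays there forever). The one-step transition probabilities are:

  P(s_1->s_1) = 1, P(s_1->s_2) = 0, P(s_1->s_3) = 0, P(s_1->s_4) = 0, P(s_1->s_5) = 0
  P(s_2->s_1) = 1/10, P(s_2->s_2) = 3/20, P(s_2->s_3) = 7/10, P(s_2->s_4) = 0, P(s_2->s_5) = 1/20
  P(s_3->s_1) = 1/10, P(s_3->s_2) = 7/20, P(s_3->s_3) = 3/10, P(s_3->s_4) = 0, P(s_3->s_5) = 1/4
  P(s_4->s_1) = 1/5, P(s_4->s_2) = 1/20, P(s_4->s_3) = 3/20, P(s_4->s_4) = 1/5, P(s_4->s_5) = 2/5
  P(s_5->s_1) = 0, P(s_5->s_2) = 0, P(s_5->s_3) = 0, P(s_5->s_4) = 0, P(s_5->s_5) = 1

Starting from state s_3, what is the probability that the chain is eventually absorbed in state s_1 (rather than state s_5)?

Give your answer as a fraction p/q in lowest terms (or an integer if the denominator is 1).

Answer: 12/35

Derivation:
Let a_i = P(absorbed in s_1 | start in state i).
Boundary conditions: a_s_1 = 1, a_s_5 = 0.
For each transient state i, a_i = sum_j P(i->j) * a_j:
  a_s_2 = 1/10*a_s_1 + 3/20*a_s_2 + 7/10*a_s_3 + 0*a_s_4 + 1/20*a_s_5
  a_s_3 = 1/10*a_s_1 + 7/20*a_s_2 + 3/10*a_s_3 + 0*a_s_4 + 1/4*a_s_5
  a_s_4 = 1/5*a_s_1 + 1/20*a_s_2 + 3/20*a_s_3 + 1/5*a_s_4 + 2/5*a_s_5

Substituting a_s_1 = 1 and a_s_5 = 0, rearrange to (I - Q) a = r where r[i] = P(i -> s_1):
  [17/20, -7/10, 0] . (a_s_2, a_s_3, a_s_4) = 1/10
  [-7/20, 7/10, 0] . (a_s_2, a_s_3, a_s_4) = 1/10
  [-1/20, -3/20, 4/5] . (a_s_2, a_s_3, a_s_4) = 1/5

Solving yields:
  a_s_2 = 2/5
  a_s_3 = 12/35
  a_s_4 = 19/56

Starting state is s_3, so the absorption probability is a_s_3 = 12/35.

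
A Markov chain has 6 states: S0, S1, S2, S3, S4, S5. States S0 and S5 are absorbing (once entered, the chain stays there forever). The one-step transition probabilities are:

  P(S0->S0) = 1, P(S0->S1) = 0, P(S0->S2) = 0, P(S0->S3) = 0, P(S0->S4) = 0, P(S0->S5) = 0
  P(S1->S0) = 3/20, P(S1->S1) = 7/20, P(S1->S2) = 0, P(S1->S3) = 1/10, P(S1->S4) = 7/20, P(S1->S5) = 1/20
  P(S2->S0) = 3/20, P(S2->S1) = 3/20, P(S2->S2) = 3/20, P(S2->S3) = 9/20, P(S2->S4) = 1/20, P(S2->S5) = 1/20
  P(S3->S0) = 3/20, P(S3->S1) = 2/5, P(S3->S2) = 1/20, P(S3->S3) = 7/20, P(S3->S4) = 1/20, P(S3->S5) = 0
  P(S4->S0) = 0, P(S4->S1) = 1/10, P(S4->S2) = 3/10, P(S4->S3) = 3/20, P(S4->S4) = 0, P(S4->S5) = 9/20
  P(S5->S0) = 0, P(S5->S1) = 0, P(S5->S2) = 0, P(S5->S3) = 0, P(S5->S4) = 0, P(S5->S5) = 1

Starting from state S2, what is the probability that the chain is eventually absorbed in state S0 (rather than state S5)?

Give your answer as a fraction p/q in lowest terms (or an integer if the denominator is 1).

Let a_i = P(absorbed in S0 | start in state i).
Boundary conditions: a_S0 = 1, a_S5 = 0.
For each transient state i, a_i = sum_j P(i->j) * a_j:
  a_S1 = 3/20*a_S0 + 7/20*a_S1 + 0*a_S2 + 1/10*a_S3 + 7/20*a_S4 + 1/20*a_S5
  a_S2 = 3/20*a_S0 + 3/20*a_S1 + 3/20*a_S2 + 9/20*a_S3 + 1/20*a_S4 + 1/20*a_S5
  a_S3 = 3/20*a_S0 + 2/5*a_S1 + 1/20*a_S2 + 7/20*a_S3 + 1/20*a_S4 + 0*a_S5
  a_S4 = 0*a_S0 + 1/10*a_S1 + 3/10*a_S2 + 3/20*a_S3 + 0*a_S4 + 9/20*a_S5

Substituting a_S0 = 1 and a_S5 = 0, rearrange to (I - Q) a = r where r[i] = P(i -> S0):
  [13/20, 0, -1/10, -7/20] . (a_S1, a_S2, a_S3, a_S4) = 3/20
  [-3/20, 17/20, -9/20, -1/20] . (a_S1, a_S2, a_S3, a_S4) = 3/20
  [-2/5, -1/20, 13/20, -1/20] . (a_S1, a_S2, a_S3, a_S4) = 3/20
  [-1/10, -3/10, -3/20, 1] . (a_S1, a_S2, a_S3, a_S4) = 0

Solving yields:
  a_S1 = 18228/36581
  a_S2 = 22158/36581
  a_S3 = 22272/36581
  a_S4 = 11811/36581

Starting state is S2, so the absorption probability is a_S2 = 22158/36581.

Answer: 22158/36581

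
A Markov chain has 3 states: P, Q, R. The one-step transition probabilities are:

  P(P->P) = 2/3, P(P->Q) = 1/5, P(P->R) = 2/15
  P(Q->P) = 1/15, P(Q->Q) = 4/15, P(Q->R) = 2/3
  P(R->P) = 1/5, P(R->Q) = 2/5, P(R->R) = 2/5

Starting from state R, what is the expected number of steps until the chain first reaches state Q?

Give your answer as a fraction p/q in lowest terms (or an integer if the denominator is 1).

Let h_i = expected steps to first reach Q from state i.
Boundary: h_Q = 0.
First-step equations for the other states:
  h_P = 1 + 2/3*h_P + 1/5*h_Q + 2/15*h_R
  h_R = 1 + 1/5*h_P + 2/5*h_Q + 2/5*h_R

Substituting h_Q = 0 and rearranging gives the linear system (I - Q) h = 1:
  [1/3, -2/15] . (h_P, h_R) = 1
  [-1/5, 3/5] . (h_P, h_R) = 1

Solving yields:
  h_P = 55/13
  h_R = 40/13

Starting state is R, so the expected hitting time is h_R = 40/13.

Answer: 40/13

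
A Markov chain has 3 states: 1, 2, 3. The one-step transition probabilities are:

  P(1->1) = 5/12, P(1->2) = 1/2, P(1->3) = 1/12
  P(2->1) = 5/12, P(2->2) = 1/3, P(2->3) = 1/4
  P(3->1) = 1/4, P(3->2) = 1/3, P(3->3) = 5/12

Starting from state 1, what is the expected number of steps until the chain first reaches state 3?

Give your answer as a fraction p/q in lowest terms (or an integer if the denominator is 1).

Let h_i = expected steps to first reach 3 from state i.
Boundary: h_3 = 0.
First-step equations for the other states:
  h_1 = 1 + 5/12*h_1 + 1/2*h_2 + 1/12*h_3
  h_2 = 1 + 5/12*h_1 + 1/3*h_2 + 1/4*h_3

Substituting h_3 = 0 and rearranging gives the linear system (I - Q) h = 1:
  [7/12, -1/2] . (h_1, h_2) = 1
  [-5/12, 2/3] . (h_1, h_2) = 1

Solving yields:
  h_1 = 84/13
  h_2 = 72/13

Starting state is 1, so the expected hitting time is h_1 = 84/13.

Answer: 84/13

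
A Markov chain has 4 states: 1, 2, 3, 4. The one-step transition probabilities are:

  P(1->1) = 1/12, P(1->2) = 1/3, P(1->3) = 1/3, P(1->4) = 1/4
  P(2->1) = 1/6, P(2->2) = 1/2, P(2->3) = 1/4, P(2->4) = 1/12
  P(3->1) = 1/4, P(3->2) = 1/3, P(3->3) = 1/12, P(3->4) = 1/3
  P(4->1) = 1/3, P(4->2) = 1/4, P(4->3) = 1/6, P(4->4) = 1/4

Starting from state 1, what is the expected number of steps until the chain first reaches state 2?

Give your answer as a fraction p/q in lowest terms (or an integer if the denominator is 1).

Let h_i = expected steps to first reach 2 from state i.
Boundary: h_2 = 0.
First-step equations for the other states:
  h_1 = 1 + 1/12*h_1 + 1/3*h_2 + 1/3*h_3 + 1/4*h_4
  h_3 = 1 + 1/4*h_1 + 1/3*h_2 + 1/12*h_3 + 1/3*h_4
  h_4 = 1 + 1/3*h_1 + 1/4*h_2 + 1/6*h_3 + 1/4*h_4

Substituting h_2 = 0 and rearranging gives the linear system (I - Q) h = 1:
  [11/12, -1/3, -1/4] . (h_1, h_3, h_4) = 1
  [-1/4, 11/12, -1/3] . (h_1, h_3, h_4) = 1
  [-1/3, -1/6, 3/4] . (h_1, h_3, h_4) = 1

Solving yields:
  h_1 = 312/97
  h_3 = 2196/679
  h_4 = 2364/679

Starting state is 1, so the expected hitting time is h_1 = 312/97.

Answer: 312/97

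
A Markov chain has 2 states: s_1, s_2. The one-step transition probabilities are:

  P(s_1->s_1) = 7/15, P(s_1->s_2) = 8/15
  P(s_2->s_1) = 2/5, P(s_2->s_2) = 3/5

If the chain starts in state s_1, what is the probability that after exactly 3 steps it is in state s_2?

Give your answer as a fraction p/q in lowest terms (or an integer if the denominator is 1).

Computing P^3 by repeated multiplication:
P^1 =
  s_1: [7/15, 8/15]
  s_2: [2/5, 3/5]
P^2 =
  s_1: [97/225, 128/225]
  s_2: [32/75, 43/75]
P^3 =
  s_1: [1447/3375, 1928/3375]
  s_2: [482/1125, 643/1125]

(P^3)[s_1 -> s_2] = 1928/3375

Answer: 1928/3375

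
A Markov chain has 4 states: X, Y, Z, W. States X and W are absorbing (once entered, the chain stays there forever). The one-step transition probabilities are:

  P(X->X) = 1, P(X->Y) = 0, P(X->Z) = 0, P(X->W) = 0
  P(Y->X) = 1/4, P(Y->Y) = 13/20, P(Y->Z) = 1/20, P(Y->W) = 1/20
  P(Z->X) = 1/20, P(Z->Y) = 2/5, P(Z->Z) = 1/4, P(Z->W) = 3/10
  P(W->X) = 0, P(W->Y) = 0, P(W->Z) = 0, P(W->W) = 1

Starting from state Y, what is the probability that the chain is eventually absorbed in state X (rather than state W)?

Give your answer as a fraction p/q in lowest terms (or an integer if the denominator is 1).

Answer: 76/97

Derivation:
Let a_i = P(absorbed in X | start in state i).
Boundary conditions: a_X = 1, a_W = 0.
For each transient state i, a_i = sum_j P(i->j) * a_j:
  a_Y = 1/4*a_X + 13/20*a_Y + 1/20*a_Z + 1/20*a_W
  a_Z = 1/20*a_X + 2/5*a_Y + 1/4*a_Z + 3/10*a_W

Substituting a_X = 1 and a_W = 0, rearrange to (I - Q) a = r where r[i] = P(i -> X):
  [7/20, -1/20] . (a_Y, a_Z) = 1/4
  [-2/5, 3/4] . (a_Y, a_Z) = 1/20

Solving yields:
  a_Y = 76/97
  a_Z = 47/97

Starting state is Y, so the absorption probability is a_Y = 76/97.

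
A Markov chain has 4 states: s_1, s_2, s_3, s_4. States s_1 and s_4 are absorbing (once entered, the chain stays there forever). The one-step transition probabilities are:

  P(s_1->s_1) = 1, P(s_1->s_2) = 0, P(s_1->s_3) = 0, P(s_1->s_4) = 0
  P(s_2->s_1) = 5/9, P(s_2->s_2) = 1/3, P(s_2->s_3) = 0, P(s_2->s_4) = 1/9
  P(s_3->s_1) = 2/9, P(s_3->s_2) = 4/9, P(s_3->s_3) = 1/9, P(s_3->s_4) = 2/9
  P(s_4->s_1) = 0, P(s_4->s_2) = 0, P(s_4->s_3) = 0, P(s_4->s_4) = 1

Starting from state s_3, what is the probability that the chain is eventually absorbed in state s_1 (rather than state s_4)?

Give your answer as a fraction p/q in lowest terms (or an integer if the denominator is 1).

Answer: 2/3

Derivation:
Let a_i = P(absorbed in s_1 | start in state i).
Boundary conditions: a_s_1 = 1, a_s_4 = 0.
For each transient state i, a_i = sum_j P(i->j) * a_j:
  a_s_2 = 5/9*a_s_1 + 1/3*a_s_2 + 0*a_s_3 + 1/9*a_s_4
  a_s_3 = 2/9*a_s_1 + 4/9*a_s_2 + 1/9*a_s_3 + 2/9*a_s_4

Substituting a_s_1 = 1 and a_s_4 = 0, rearrange to (I - Q) a = r where r[i] = P(i -> s_1):
  [2/3, 0] . (a_s_2, a_s_3) = 5/9
  [-4/9, 8/9] . (a_s_2, a_s_3) = 2/9

Solving yields:
  a_s_2 = 5/6
  a_s_3 = 2/3

Starting state is s_3, so the absorption probability is a_s_3 = 2/3.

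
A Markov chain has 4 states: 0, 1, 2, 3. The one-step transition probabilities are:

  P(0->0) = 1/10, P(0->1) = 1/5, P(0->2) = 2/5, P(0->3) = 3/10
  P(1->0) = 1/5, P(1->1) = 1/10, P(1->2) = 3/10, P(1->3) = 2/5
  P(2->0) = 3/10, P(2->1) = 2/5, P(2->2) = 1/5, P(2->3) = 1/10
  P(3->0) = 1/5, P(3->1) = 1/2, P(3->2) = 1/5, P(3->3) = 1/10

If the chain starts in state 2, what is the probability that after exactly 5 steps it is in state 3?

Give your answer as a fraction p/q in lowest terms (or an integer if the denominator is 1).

Computing P^5 by repeated multiplication:
P^1 =
  0: [1/10, 1/5, 2/5, 3/10]
  1: [1/5, 1/10, 3/10, 2/5]
  2: [3/10, 2/5, 1/5, 1/10]
  3: [1/5, 1/2, 1/5, 1/10]
P^2 =
  0: [23/100, 7/20, 6/25, 9/50]
  1: [21/100, 37/100, 1/4, 17/100]
  2: [19/100, 23/100, 3/10, 7/25]
  3: [1/5, 11/50, 29/100, 29/100]
P^3 =
  0: [201/1000, 267/1000, 281/1000, 251/1000]
  1: [51/250, 33/125, 279/1000, 253/1000]
  2: [211/1000, 321/1000, 261/1000, 207/1000]
  3: [209/1000, 323/1000, 131/500, 103/500]
P^4 =
  0: [26/125, 381/1250, 2669/10000, 2203/10000]
  1: [83/400, 3053/10000, 167/625, 11/50]
  2: [41/200, 1411/5000, 2743/10000, 477/2000]
  3: [2053/10000, 2819/10000, 2741/10000, 2387/10000]
P^5 =
  0: [20589/100000, 28899/100000, 3401/12500, 2913/12500]
  1: [20597/100000, 28891/100000, 27203/100000, 23309/100000]
  2: [20693/100000, 29819/100000, 13461/50000, 11283/50000]
  3: [1293/6250, 932/3125, 1077/4000, 22563/100000]

(P^5)[2 -> 3] = 11283/50000

Answer: 11283/50000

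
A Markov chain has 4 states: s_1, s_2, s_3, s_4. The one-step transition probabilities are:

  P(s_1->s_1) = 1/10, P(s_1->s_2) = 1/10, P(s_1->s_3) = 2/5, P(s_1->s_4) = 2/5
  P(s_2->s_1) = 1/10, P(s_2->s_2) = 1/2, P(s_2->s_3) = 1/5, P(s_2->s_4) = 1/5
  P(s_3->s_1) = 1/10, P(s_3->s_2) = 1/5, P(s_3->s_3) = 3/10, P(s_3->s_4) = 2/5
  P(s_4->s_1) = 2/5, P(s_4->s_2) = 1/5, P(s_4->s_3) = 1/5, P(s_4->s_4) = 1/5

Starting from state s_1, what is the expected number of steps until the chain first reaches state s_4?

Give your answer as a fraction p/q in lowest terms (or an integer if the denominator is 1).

Answer: 340/121

Derivation:
Let h_i = expected steps to first reach s_4 from state i.
Boundary: h_s_4 = 0.
First-step equations for the other states:
  h_s_1 = 1 + 1/10*h_s_1 + 1/10*h_s_2 + 2/5*h_s_3 + 2/5*h_s_4
  h_s_2 = 1 + 1/10*h_s_1 + 1/2*h_s_2 + 1/5*h_s_3 + 1/5*h_s_4
  h_s_3 = 1 + 1/10*h_s_1 + 1/5*h_s_2 + 3/10*h_s_3 + 2/5*h_s_4

Substituting h_s_4 = 0 and rearranging gives the linear system (I - Q) h = 1:
  [9/10, -1/10, -2/5] . (h_s_1, h_s_2, h_s_3) = 1
  [-1/10, 1/2, -1/5] . (h_s_1, h_s_2, h_s_3) = 1
  [-1/10, -1/5, 7/10] . (h_s_1, h_s_2, h_s_3) = 1

Solving yields:
  h_s_1 = 340/121
  h_s_2 = 450/121
  h_s_3 = 350/121

Starting state is s_1, so the expected hitting time is h_s_1 = 340/121.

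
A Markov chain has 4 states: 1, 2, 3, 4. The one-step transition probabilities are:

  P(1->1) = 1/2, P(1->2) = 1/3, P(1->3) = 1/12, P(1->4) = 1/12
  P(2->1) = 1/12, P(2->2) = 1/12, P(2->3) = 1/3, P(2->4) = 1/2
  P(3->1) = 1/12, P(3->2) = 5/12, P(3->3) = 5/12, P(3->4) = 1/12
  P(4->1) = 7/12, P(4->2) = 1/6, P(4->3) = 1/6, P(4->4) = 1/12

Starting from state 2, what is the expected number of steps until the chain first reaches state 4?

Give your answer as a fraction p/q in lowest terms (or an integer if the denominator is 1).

Let h_i = expected steps to first reach 4 from state i.
Boundary: h_4 = 0.
First-step equations for the other states:
  h_1 = 1 + 1/2*h_1 + 1/3*h_2 + 1/12*h_3 + 1/12*h_4
  h_2 = 1 + 1/12*h_1 + 1/12*h_2 + 1/3*h_3 + 1/2*h_4
  h_3 = 1 + 1/12*h_1 + 5/12*h_2 + 5/12*h_3 + 1/12*h_4

Substituting h_4 = 0 and rearranging gives the linear system (I - Q) h = 1:
  [1/2, -1/3, -1/12] . (h_1, h_2, h_3) = 1
  [-1/12, 11/12, -1/3] . (h_1, h_2, h_3) = 1
  [-1/12, -5/12, 7/12] . (h_1, h_2, h_3) = 1

Solving yields:
  h_1 = 234/47
  h_2 = 154/47
  h_3 = 224/47

Starting state is 2, so the expected hitting time is h_2 = 154/47.

Answer: 154/47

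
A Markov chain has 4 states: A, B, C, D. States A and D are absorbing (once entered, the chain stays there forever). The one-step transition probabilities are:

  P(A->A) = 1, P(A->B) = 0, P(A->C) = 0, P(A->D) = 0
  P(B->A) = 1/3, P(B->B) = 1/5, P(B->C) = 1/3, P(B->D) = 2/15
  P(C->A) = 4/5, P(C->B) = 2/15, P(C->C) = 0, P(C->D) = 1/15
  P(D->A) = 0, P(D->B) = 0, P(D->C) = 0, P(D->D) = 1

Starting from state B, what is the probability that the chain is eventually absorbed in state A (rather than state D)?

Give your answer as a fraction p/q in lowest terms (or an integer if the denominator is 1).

Answer: 27/34

Derivation:
Let a_i = P(absorbed in A | start in state i).
Boundary conditions: a_A = 1, a_D = 0.
For each transient state i, a_i = sum_j P(i->j) * a_j:
  a_B = 1/3*a_A + 1/5*a_B + 1/3*a_C + 2/15*a_D
  a_C = 4/5*a_A + 2/15*a_B + 0*a_C + 1/15*a_D

Substituting a_A = 1 and a_D = 0, rearrange to (I - Q) a = r where r[i] = P(i -> A):
  [4/5, -1/3] . (a_B, a_C) = 1/3
  [-2/15, 1] . (a_B, a_C) = 4/5

Solving yields:
  a_B = 27/34
  a_C = 77/85

Starting state is B, so the absorption probability is a_B = 27/34.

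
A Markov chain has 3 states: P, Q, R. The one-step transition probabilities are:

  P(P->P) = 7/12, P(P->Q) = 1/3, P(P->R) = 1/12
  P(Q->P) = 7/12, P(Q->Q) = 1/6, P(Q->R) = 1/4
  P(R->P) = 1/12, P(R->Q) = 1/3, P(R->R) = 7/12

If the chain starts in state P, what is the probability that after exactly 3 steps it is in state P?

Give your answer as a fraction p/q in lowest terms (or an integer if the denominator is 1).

Computing P^3 by repeated multiplication:
P^1 =
  P: [7/12, 1/3, 1/12]
  Q: [7/12, 1/6, 1/4]
  R: [1/12, 1/3, 7/12]
P^2 =
  P: [13/24, 5/18, 13/72]
  Q: [11/24, 11/36, 17/72]
  R: [7/24, 5/18, 31/72]
P^3 =
  P: [71/144, 31/108, 95/432]
  Q: [67/144, 61/216, 109/432]
  R: [53/144, 31/108, 149/432]

(P^3)[P -> P] = 71/144

Answer: 71/144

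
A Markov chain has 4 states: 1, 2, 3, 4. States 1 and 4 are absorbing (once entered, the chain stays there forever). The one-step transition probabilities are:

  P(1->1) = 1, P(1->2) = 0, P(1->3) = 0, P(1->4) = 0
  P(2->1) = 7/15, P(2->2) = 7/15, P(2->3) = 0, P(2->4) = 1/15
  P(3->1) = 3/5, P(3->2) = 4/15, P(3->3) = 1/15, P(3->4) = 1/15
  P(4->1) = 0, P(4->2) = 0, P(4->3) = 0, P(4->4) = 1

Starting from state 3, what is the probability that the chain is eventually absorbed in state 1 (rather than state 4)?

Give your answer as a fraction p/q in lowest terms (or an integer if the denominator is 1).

Answer: 25/28

Derivation:
Let a_i = P(absorbed in 1 | start in state i).
Boundary conditions: a_1 = 1, a_4 = 0.
For each transient state i, a_i = sum_j P(i->j) * a_j:
  a_2 = 7/15*a_1 + 7/15*a_2 + 0*a_3 + 1/15*a_4
  a_3 = 3/5*a_1 + 4/15*a_2 + 1/15*a_3 + 1/15*a_4

Substituting a_1 = 1 and a_4 = 0, rearrange to (I - Q) a = r where r[i] = P(i -> 1):
  [8/15, 0] . (a_2, a_3) = 7/15
  [-4/15, 14/15] . (a_2, a_3) = 3/5

Solving yields:
  a_2 = 7/8
  a_3 = 25/28

Starting state is 3, so the absorption probability is a_3 = 25/28.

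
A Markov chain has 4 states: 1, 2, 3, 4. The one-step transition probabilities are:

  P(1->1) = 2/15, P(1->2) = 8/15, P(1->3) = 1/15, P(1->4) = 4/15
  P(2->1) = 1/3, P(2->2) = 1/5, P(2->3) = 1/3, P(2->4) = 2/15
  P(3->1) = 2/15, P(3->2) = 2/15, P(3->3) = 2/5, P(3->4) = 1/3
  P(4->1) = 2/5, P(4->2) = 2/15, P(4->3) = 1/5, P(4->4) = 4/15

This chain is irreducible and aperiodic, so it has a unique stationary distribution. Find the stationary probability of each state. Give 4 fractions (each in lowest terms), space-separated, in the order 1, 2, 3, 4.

Answer: 1/4 1/4 1/4 1/4

Derivation:
The stationary distribution satisfies pi = pi * P, i.e.:
  pi_1 = 2/15*pi_1 + 1/3*pi_2 + 2/15*pi_3 + 2/5*pi_4
  pi_2 = 8/15*pi_1 + 1/5*pi_2 + 2/15*pi_3 + 2/15*pi_4
  pi_3 = 1/15*pi_1 + 1/3*pi_2 + 2/5*pi_3 + 1/5*pi_4
  pi_4 = 4/15*pi_1 + 2/15*pi_2 + 1/3*pi_3 + 4/15*pi_4
with normalization: pi_1 + pi_2 + pi_3 + pi_4 = 1.

Using the first 3 balance equations plus normalization, the linear system A*pi = b is:
  [-13/15, 1/3, 2/15, 2/5] . pi = 0
  [8/15, -4/5, 2/15, 2/15] . pi = 0
  [1/15, 1/3, -3/5, 1/5] . pi = 0
  [1, 1, 1, 1] . pi = 1

Solving yields:
  pi_1 = 1/4
  pi_2 = 1/4
  pi_3 = 1/4
  pi_4 = 1/4

Verification (pi * P):
  1/4*2/15 + 1/4*1/3 + 1/4*2/15 + 1/4*2/5 = 1/4 = pi_1  (ok)
  1/4*8/15 + 1/4*1/5 + 1/4*2/15 + 1/4*2/15 = 1/4 = pi_2  (ok)
  1/4*1/15 + 1/4*1/3 + 1/4*2/5 + 1/4*1/5 = 1/4 = pi_3  (ok)
  1/4*4/15 + 1/4*2/15 + 1/4*1/3 + 1/4*4/15 = 1/4 = pi_4  (ok)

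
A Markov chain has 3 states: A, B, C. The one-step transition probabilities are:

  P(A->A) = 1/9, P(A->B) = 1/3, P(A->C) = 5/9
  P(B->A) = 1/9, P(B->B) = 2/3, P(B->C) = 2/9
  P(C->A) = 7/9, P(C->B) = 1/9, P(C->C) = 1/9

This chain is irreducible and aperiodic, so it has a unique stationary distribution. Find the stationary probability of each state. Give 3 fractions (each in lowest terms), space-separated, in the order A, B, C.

Answer: 11/36 29/72 7/24

Derivation:
The stationary distribution satisfies pi = pi * P, i.e.:
  pi_A = 1/9*pi_A + 1/9*pi_B + 7/9*pi_C
  pi_B = 1/3*pi_A + 2/3*pi_B + 1/9*pi_C
  pi_C = 5/9*pi_A + 2/9*pi_B + 1/9*pi_C
with normalization: pi_A + pi_B + pi_C = 1.

Using the first 2 balance equations plus normalization, the linear system A*pi = b is:
  [-8/9, 1/9, 7/9] . pi = 0
  [1/3, -1/3, 1/9] . pi = 0
  [1, 1, 1] . pi = 1

Solving yields:
  pi_A = 11/36
  pi_B = 29/72
  pi_C = 7/24

Verification (pi * P):
  11/36*1/9 + 29/72*1/9 + 7/24*7/9 = 11/36 = pi_A  (ok)
  11/36*1/3 + 29/72*2/3 + 7/24*1/9 = 29/72 = pi_B  (ok)
  11/36*5/9 + 29/72*2/9 + 7/24*1/9 = 7/24 = pi_C  (ok)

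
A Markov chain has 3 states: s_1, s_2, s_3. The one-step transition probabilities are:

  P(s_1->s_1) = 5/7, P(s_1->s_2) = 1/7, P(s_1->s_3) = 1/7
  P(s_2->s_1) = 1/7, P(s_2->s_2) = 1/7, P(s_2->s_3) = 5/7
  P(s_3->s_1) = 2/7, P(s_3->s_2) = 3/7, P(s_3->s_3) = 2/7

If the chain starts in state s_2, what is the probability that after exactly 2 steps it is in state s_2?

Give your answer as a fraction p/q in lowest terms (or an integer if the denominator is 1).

Answer: 17/49

Derivation:
Computing P^2 by repeated multiplication:
P^1 =
  s_1: [5/7, 1/7, 1/7]
  s_2: [1/7, 1/7, 5/7]
  s_3: [2/7, 3/7, 2/7]
P^2 =
  s_1: [4/7, 9/49, 12/49]
  s_2: [16/49, 17/49, 16/49]
  s_3: [17/49, 11/49, 3/7]

(P^2)[s_2 -> s_2] = 17/49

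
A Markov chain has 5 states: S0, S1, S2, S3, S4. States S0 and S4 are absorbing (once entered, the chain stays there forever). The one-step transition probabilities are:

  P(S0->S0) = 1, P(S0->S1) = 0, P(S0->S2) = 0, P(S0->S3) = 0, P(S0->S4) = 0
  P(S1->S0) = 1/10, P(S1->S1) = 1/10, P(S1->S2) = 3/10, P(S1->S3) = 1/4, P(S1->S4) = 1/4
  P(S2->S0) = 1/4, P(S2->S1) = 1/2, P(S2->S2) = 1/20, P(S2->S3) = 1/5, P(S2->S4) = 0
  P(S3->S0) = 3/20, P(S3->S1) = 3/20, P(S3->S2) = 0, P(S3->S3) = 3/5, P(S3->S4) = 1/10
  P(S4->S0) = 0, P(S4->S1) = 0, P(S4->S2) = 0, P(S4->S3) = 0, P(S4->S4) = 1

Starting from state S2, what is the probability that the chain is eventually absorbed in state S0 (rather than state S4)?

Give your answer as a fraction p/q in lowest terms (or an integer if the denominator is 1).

Let a_i = P(absorbed in S0 | start in state i).
Boundary conditions: a_S0 = 1, a_S4 = 0.
For each transient state i, a_i = sum_j P(i->j) * a_j:
  a_S1 = 1/10*a_S0 + 1/10*a_S1 + 3/10*a_S2 + 1/4*a_S3 + 1/4*a_S4
  a_S2 = 1/4*a_S0 + 1/2*a_S1 + 1/20*a_S2 + 1/5*a_S3 + 0*a_S4
  a_S3 = 3/20*a_S0 + 3/20*a_S1 + 0*a_S2 + 3/5*a_S3 + 1/10*a_S4

Substituting a_S0 = 1 and a_S4 = 0, rearrange to (I - Q) a = r where r[i] = P(i -> S0):
  [9/10, -3/10, -1/4] . (a_S1, a_S2, a_S3) = 1/10
  [-1/2, 19/20, -1/5] . (a_S1, a_S2, a_S3) = 1/4
  [-3/20, 0, 2/5] . (a_S1, a_S2, a_S3) = 3/20

Solving yields:
  a_S1 = 901/1899
  a_S2 = 1195/1899
  a_S3 = 350/633

Starting state is S2, so the absorption probability is a_S2 = 1195/1899.

Answer: 1195/1899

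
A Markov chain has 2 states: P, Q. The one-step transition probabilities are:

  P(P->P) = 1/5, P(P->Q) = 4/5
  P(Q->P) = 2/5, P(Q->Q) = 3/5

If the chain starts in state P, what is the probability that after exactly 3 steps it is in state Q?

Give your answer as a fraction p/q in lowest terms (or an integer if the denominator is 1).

Computing P^3 by repeated multiplication:
P^1 =
  P: [1/5, 4/5]
  Q: [2/5, 3/5]
P^2 =
  P: [9/25, 16/25]
  Q: [8/25, 17/25]
P^3 =
  P: [41/125, 84/125]
  Q: [42/125, 83/125]

(P^3)[P -> Q] = 84/125

Answer: 84/125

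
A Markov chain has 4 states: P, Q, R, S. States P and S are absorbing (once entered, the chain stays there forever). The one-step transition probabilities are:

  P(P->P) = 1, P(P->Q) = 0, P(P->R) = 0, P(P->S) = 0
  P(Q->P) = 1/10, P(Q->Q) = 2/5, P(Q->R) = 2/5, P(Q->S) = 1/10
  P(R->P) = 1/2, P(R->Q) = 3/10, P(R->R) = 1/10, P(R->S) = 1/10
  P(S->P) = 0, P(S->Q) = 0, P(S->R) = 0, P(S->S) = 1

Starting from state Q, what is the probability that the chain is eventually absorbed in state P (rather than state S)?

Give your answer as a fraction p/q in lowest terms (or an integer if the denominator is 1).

Answer: 29/42

Derivation:
Let a_i = P(absorbed in P | start in state i).
Boundary conditions: a_P = 1, a_S = 0.
For each transient state i, a_i = sum_j P(i->j) * a_j:
  a_Q = 1/10*a_P + 2/5*a_Q + 2/5*a_R + 1/10*a_S
  a_R = 1/2*a_P + 3/10*a_Q + 1/10*a_R + 1/10*a_S

Substituting a_P = 1 and a_S = 0, rearrange to (I - Q) a = r where r[i] = P(i -> P):
  [3/5, -2/5] . (a_Q, a_R) = 1/10
  [-3/10, 9/10] . (a_Q, a_R) = 1/2

Solving yields:
  a_Q = 29/42
  a_R = 11/14

Starting state is Q, so the absorption probability is a_Q = 29/42.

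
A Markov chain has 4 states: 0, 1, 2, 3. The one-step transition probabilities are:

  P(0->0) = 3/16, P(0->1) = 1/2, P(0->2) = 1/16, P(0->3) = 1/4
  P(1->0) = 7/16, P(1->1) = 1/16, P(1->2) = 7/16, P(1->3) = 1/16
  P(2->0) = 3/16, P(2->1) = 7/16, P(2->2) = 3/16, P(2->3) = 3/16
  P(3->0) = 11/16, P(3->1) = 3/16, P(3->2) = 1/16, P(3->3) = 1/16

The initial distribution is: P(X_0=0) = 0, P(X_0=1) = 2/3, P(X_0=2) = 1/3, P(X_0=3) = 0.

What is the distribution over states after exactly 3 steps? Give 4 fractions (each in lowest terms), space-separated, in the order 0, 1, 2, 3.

Propagating the distribution step by step (d_{t+1} = d_t * P):
d_0 = (0=0, 1=2/3, 2=1/3, 3=0)
  d_1[0] = 0*3/16 + 2/3*7/16 + 1/3*3/16 + 0*11/16 = 17/48
  d_1[1] = 0*1/2 + 2/3*1/16 + 1/3*7/16 + 0*3/16 = 3/16
  d_1[2] = 0*1/16 + 2/3*7/16 + 1/3*3/16 + 0*1/16 = 17/48
  d_1[3] = 0*1/4 + 2/3*1/16 + 1/3*3/16 + 0*1/16 = 5/48
d_1 = (0=17/48, 1=3/16, 2=17/48, 3=5/48)
  d_2[0] = 17/48*3/16 + 3/16*7/16 + 17/48*3/16 + 5/48*11/16 = 55/192
  d_2[1] = 17/48*1/2 + 3/16*1/16 + 17/48*7/16 + 5/48*3/16 = 93/256
  d_2[2] = 17/48*1/16 + 3/16*7/16 + 17/48*3/16 + 5/48*1/16 = 17/96
  d_2[3] = 17/48*1/4 + 3/16*1/16 + 17/48*3/16 + 5/48*1/16 = 133/768
d_2 = (0=55/192, 1=93/256, 2=17/96, 3=133/768)
  d_3[0] = 55/192*3/16 + 93/256*7/16 + 17/96*3/16 + 133/768*11/16 = 1121/3072
  d_3[1] = 55/192*1/2 + 93/256*1/16 + 17/96*7/16 + 133/768*3/16 = 565/2048
  d_3[2] = 55/192*1/16 + 93/256*7/16 + 17/96*3/16 + 133/768*1/16 = 1357/6144
  d_3[3] = 55/192*1/4 + 93/256*1/16 + 17/96*3/16 + 133/768*1/16 = 425/3072
d_3 = (0=1121/3072, 1=565/2048, 2=1357/6144, 3=425/3072)

Answer: 1121/3072 565/2048 1357/6144 425/3072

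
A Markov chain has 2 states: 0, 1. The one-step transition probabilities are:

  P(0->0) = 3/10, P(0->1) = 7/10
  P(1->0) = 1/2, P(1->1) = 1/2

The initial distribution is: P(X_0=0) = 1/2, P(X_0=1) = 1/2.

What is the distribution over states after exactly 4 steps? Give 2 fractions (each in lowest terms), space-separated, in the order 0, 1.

Answer: 521/1250 729/1250

Derivation:
Propagating the distribution step by step (d_{t+1} = d_t * P):
d_0 = (0=1/2, 1=1/2)
  d_1[0] = 1/2*3/10 + 1/2*1/2 = 2/5
  d_1[1] = 1/2*7/10 + 1/2*1/2 = 3/5
d_1 = (0=2/5, 1=3/5)
  d_2[0] = 2/5*3/10 + 3/5*1/2 = 21/50
  d_2[1] = 2/5*7/10 + 3/5*1/2 = 29/50
d_2 = (0=21/50, 1=29/50)
  d_3[0] = 21/50*3/10 + 29/50*1/2 = 52/125
  d_3[1] = 21/50*7/10 + 29/50*1/2 = 73/125
d_3 = (0=52/125, 1=73/125)
  d_4[0] = 52/125*3/10 + 73/125*1/2 = 521/1250
  d_4[1] = 52/125*7/10 + 73/125*1/2 = 729/1250
d_4 = (0=521/1250, 1=729/1250)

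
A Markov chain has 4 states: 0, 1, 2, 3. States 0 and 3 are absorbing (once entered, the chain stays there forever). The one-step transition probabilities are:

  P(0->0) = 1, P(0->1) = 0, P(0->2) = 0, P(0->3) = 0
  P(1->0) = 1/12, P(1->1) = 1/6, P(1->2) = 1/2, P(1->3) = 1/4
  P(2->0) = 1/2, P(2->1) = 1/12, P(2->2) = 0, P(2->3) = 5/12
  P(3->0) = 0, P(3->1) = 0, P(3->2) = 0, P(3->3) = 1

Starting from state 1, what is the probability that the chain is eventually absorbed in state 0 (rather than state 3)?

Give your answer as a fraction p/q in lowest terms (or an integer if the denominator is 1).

Let a_i = P(absorbed in 0 | start in state i).
Boundary conditions: a_0 = 1, a_3 = 0.
For each transient state i, a_i = sum_j P(i->j) * a_j:
  a_1 = 1/12*a_0 + 1/6*a_1 + 1/2*a_2 + 1/4*a_3
  a_2 = 1/2*a_0 + 1/12*a_1 + 0*a_2 + 5/12*a_3

Substituting a_0 = 1 and a_3 = 0, rearrange to (I - Q) a = r where r[i] = P(i -> 0):
  [5/6, -1/2] . (a_1, a_2) = 1/12
  [-1/12, 1] . (a_1, a_2) = 1/2

Solving yields:
  a_1 = 8/19
  a_2 = 61/114

Starting state is 1, so the absorption probability is a_1 = 8/19.

Answer: 8/19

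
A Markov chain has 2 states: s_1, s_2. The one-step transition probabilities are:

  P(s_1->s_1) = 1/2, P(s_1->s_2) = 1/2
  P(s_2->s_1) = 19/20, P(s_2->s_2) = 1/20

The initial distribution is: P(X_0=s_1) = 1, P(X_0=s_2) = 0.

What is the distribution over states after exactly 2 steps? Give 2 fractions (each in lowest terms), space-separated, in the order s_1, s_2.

Propagating the distribution step by step (d_{t+1} = d_t * P):
d_0 = (s_1=1, s_2=0)
  d_1[s_1] = 1*1/2 + 0*19/20 = 1/2
  d_1[s_2] = 1*1/2 + 0*1/20 = 1/2
d_1 = (s_1=1/2, s_2=1/2)
  d_2[s_1] = 1/2*1/2 + 1/2*19/20 = 29/40
  d_2[s_2] = 1/2*1/2 + 1/2*1/20 = 11/40
d_2 = (s_1=29/40, s_2=11/40)

Answer: 29/40 11/40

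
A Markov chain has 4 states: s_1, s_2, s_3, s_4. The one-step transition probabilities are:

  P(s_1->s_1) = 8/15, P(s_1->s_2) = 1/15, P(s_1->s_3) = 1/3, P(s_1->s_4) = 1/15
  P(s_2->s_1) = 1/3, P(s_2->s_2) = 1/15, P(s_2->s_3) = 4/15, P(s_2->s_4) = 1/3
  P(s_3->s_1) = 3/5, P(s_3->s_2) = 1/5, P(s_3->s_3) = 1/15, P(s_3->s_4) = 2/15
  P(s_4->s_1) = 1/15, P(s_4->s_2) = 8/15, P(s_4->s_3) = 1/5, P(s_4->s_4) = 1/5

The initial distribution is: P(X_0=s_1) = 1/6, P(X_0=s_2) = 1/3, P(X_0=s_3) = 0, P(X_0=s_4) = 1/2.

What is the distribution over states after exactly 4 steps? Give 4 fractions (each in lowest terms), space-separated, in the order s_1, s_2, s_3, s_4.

Answer: 14741/33750 17543/101250 35932/151875 23294/151875

Derivation:
Propagating the distribution step by step (d_{t+1} = d_t * P):
d_0 = (s_1=1/6, s_2=1/3, s_3=0, s_4=1/2)
  d_1[s_1] = 1/6*8/15 + 1/3*1/3 + 0*3/5 + 1/2*1/15 = 7/30
  d_1[s_2] = 1/6*1/15 + 1/3*1/15 + 0*1/5 + 1/2*8/15 = 3/10
  d_1[s_3] = 1/6*1/3 + 1/3*4/15 + 0*1/15 + 1/2*1/5 = 11/45
  d_1[s_4] = 1/6*1/15 + 1/3*1/3 + 0*2/15 + 1/2*1/5 = 2/9
d_1 = (s_1=7/30, s_2=3/10, s_3=11/45, s_4=2/9)
  d_2[s_1] = 7/30*8/15 + 3/10*1/3 + 11/45*3/5 + 2/9*1/15 = 521/1350
  d_2[s_2] = 7/30*1/15 + 3/10*1/15 + 11/45*1/5 + 2/9*8/15 = 137/675
  d_2[s_3] = 7/30*1/3 + 3/10*4/15 + 11/45*1/15 + 2/9*1/5 = 59/270
  d_2[s_4] = 7/30*1/15 + 3/10*1/3 + 11/45*2/15 + 2/9*1/5 = 26/135
d_2 = (s_1=521/1350, s_2=137/675, s_3=59/270, s_4=26/135)
  d_3[s_1] = 521/1350*8/15 + 137/675*1/3 + 59/270*3/5 + 26/135*1/15 = 8453/20250
  d_3[s_2] = 521/1350*1/15 + 137/675*1/15 + 59/270*1/5 + 26/135*8/15 = 376/2025
  d_3[s_3] = 521/1350*1/3 + 137/675*4/15 + 59/270*1/15 + 26/135*1/5 = 796/3375
  d_3[s_4] = 521/1350*1/15 + 137/675*1/3 + 59/270*2/15 + 26/135*1/5 = 1087/6750
d_3 = (s_1=8453/20250, s_2=376/2025, s_3=796/3375, s_4=1087/6750)
  d_4[s_1] = 8453/20250*8/15 + 376/2025*1/3 + 796/3375*3/5 + 1087/6750*1/15 = 14741/33750
  d_4[s_2] = 8453/20250*1/15 + 376/2025*1/15 + 796/3375*1/5 + 1087/6750*8/15 = 17543/101250
  d_4[s_3] = 8453/20250*1/3 + 376/2025*4/15 + 796/3375*1/15 + 1087/6750*1/5 = 35932/151875
  d_4[s_4] = 8453/20250*1/15 + 376/2025*1/3 + 796/3375*2/15 + 1087/6750*1/5 = 23294/151875
d_4 = (s_1=14741/33750, s_2=17543/101250, s_3=35932/151875, s_4=23294/151875)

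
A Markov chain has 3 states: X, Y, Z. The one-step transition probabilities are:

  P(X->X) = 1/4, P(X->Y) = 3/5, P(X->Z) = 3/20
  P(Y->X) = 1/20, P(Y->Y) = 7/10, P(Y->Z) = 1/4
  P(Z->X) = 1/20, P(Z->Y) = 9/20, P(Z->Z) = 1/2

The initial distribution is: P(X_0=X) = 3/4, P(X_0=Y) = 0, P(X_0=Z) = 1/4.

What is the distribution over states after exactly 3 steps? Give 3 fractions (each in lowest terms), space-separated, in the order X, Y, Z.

Answer: 17/250 19797/32000 10027/32000

Derivation:
Propagating the distribution step by step (d_{t+1} = d_t * P):
d_0 = (X=3/4, Y=0, Z=1/4)
  d_1[X] = 3/4*1/4 + 0*1/20 + 1/4*1/20 = 1/5
  d_1[Y] = 3/4*3/5 + 0*7/10 + 1/4*9/20 = 9/16
  d_1[Z] = 3/4*3/20 + 0*1/4 + 1/4*1/2 = 19/80
d_1 = (X=1/5, Y=9/16, Z=19/80)
  d_2[X] = 1/5*1/4 + 9/16*1/20 + 19/80*1/20 = 9/100
  d_2[Y] = 1/5*3/5 + 9/16*7/10 + 19/80*9/20 = 993/1600
  d_2[Z] = 1/5*3/20 + 9/16*1/4 + 19/80*1/2 = 463/1600
d_2 = (X=9/100, Y=993/1600, Z=463/1600)
  d_3[X] = 9/100*1/4 + 993/1600*1/20 + 463/1600*1/20 = 17/250
  d_3[Y] = 9/100*3/5 + 993/1600*7/10 + 463/1600*9/20 = 19797/32000
  d_3[Z] = 9/100*3/20 + 993/1600*1/4 + 463/1600*1/2 = 10027/32000
d_3 = (X=17/250, Y=19797/32000, Z=10027/32000)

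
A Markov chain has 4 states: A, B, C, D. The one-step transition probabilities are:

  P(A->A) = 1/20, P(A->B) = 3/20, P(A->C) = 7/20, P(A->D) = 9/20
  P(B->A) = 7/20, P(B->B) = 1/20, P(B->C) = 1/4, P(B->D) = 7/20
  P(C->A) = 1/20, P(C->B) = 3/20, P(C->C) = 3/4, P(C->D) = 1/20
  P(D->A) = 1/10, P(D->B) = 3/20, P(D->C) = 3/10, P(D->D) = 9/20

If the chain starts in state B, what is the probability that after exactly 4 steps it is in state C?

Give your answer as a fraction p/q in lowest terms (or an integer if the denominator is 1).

Answer: 20757/40000

Derivation:
Computing P^4 by repeated multiplication:
P^1 =
  A: [1/20, 3/20, 7/20, 9/20]
  B: [7/20, 1/20, 1/4, 7/20]
  C: [1/20, 3/20, 3/4, 1/20]
  D: [1/10, 3/20, 3/10, 9/20]
P^2 =
  A: [47/400, 27/200, 181/400, 59/200]
  B: [33/400, 29/200, 171/400, 69/200]
  C: [39/400, 27/200, 253/400, 27/200]
  D: [47/400, 27/200, 173/400, 63/200]
P^3 =
  A: [421/4000, 273/2000, 2011/4000, 511/2000]
  B: [443/4000, 271/2000, 1957/4000, 529/2000]
  C: [389/4000, 273/2000, 2331/4000, 367/2000]
  D: [17/160, 273/2000, 79/160, 527/2000]
P^4 =
  A: [4149/40000, 2727/20000, 20987/40000, 941/4000]
  B: [831/8000, 2729/20000, 20757/40000, 963/4000]
  C: [801/8000, 2727/20000, 22411/40000, 813/4000]
  D: [833/8000, 2727/20000, 20827/40000, 4777/20000]

(P^4)[B -> C] = 20757/40000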